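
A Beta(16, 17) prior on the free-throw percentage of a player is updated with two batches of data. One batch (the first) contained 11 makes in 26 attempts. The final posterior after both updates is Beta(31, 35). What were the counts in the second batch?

4 makes and 3 misses

Because Beta–binomial updating is additive in the counts, the combined data contributed (α_post−α_prior, β_post−β_prior) successes and failures.
Total across both batches: 31−16=15 makes, 35−17=18 misses.
Subtract the first batch: 15−11=4 makes and 18−15=3 misses.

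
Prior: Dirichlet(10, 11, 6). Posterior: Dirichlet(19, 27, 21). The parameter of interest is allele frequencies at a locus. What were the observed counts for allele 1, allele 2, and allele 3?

counts (9, 16, 15)

For a Dirichlet(α) prior with multinomial counts c, the posterior is Dirichlet(α + c) componentwise.
Counts are posterior − prior componentwise: 19−10=9, 27−11=16, 21−6=15.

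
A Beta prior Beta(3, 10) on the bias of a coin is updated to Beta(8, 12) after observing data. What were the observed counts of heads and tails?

Beta is conjugate to the binomial likelihood: posterior = Beta(α+s, β+f).
So s = 8 − 3 = 5 and f = 12 − 10 = 2.

5 heads and 2 tails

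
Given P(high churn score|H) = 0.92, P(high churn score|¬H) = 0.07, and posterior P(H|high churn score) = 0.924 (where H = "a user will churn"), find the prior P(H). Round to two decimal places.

In odds form, posterior odds = prior odds × likelihood ratio, so prior odds = posterior odds ÷ LR.
Posterior odds = 0.924/(1−0.924) = 12.1579. LR = 0.92/0.07 = 13.1429.
Prior odds = 12.1579/13.1429 = 0.9251, so P(H) = 0.9251/(1+0.9251) ≈ 0.48.

P(H) = 0.48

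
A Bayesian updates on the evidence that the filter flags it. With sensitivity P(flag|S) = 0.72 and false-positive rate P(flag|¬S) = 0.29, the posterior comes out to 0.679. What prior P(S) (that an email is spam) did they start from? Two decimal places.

P(S) = 0.46

Bayes' rule in odds form gives O(S|E) = O(S)·[P(E|S)/P(E|¬S)], hence O(S) = O(S|E)/LR.
Posterior odds = 0.679/(1−0.679) = 2.1153. LR = 0.72/0.29 = 2.4828.
Prior odds = 2.1153/2.4828 = 0.8520, so P(S) = 0.8520/(1+0.8520) ≈ 0.46.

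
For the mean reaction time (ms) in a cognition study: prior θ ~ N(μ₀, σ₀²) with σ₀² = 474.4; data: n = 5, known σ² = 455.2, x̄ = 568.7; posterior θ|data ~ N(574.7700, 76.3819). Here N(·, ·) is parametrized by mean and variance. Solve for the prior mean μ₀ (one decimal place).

μ₀ = 606.4

The posterior mean is a precision-weighted average: μ_n = (τ₀μ₀ + τ_data·x̄)/(τ₀+τ_data), with τ₀=1/σ₀² and τ_data=n/σ².
Here τ₀ = 1/474.4 = 0.002108 and τ_data = 5/455.2 = 0.010984, so τ_n = 0.013092.
Rearranging for μ₀: μ₀ = (μ_n·τ_n − τ_data·x̄)/τ₀ = (574.7700·0.013092 − 0.010984·568.7) / 0.002108 = 1.278288/0.002108 ≈ 606.4.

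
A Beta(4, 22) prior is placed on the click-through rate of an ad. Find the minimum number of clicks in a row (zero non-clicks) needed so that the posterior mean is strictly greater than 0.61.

k = 31

After k clicks and 0 non-clicks the posterior is Beta(4+k, 22), with mean (4+k)/(4+22+k).
Set (4+k)/(26+k) > 0.61 and solve: k > (0.61·26 − 4)/(1 − 0.61) = 30.410.
The smallest integer exceeding 30.410 is 31.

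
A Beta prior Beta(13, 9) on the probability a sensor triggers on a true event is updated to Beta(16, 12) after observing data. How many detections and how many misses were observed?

3 detections and 3 misses

Beta is conjugate to the binomial likelihood: posterior = Beta(α+s, β+f).
So s = 16 − 13 = 3 and f = 12 − 9 = 3.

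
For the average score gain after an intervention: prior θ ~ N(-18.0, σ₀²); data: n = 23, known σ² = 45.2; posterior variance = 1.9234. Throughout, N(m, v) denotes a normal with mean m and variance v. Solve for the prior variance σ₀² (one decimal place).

σ₀² = 90.4

Posterior precision equals prior precision plus data precision: 1/σ_n² = 1/σ₀² + n/σ².
So 1/σ₀² = 1/1.9234 − 23/45.2 = 0.519913 − 0.508850 = 0.011063.
Hence σ₀² = 1/0.011063 ≈ 90.4.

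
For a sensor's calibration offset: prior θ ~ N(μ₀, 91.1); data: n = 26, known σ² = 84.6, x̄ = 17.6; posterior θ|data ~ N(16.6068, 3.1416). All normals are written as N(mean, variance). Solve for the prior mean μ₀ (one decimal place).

The posterior mean is a precision-weighted average: μ_n = (τ₀μ₀ + τ_data·x̄)/(τ₀+τ_data), with τ₀=1/σ₀² and τ_data=n/σ².
Here τ₀ = 1/91.1 = 0.010977 and τ_data = 26/84.6 = 0.307329, so τ_n = 0.318306.
Rearranging for μ₀: μ₀ = (μ_n·τ_n − τ_data·x̄)/τ₀ = (16.6068·0.318306 − 0.307329·17.6) / 0.010977 = -0.122946/0.010977 ≈ -11.2.

μ₀ = -11.2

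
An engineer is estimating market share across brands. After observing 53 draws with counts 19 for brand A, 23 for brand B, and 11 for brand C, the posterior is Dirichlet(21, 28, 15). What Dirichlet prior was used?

For a Dirichlet(α) prior with multinomial counts c, the posterior is Dirichlet(α + c) componentwise.
Subtract each count from the matching posterior parameter: 21−19=2, 28−23=5, 15−11=4.

Dirichlet(2, 5, 4)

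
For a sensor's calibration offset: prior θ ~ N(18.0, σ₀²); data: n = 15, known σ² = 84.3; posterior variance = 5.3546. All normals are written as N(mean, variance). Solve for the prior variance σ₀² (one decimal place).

For the Normal–Normal model with known σ², precisions add: τ_n = τ₀ + n/σ².
So 1/σ₀² = 1/5.3546 − 15/84.3 = 0.186755 − 0.177936 = 0.008819.
Hence σ₀² = 1/0.008819 ≈ 113.4.

σ₀² = 113.4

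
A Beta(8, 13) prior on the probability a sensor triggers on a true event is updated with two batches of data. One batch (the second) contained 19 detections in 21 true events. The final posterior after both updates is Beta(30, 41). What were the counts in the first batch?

Sequential conjugate updates are equivalent to a single update on the pooled data, so total successes = posterior α − prior α and total failures = posterior β − prior β.
Total across both batches: 30−8=22 detections, 41−13=28 misses.
Subtract the second batch: 22−19=3 detections and 28−2=26 misses.

3 detections and 26 misses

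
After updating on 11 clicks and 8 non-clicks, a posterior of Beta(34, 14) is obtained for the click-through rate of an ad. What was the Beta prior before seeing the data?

Beta is conjugate to the binomial likelihood: posterior = Beta(a+s, b+f).
So a = 34 − 11 = 23 and b = 14 − 8 = 6.

Beta(23, 6)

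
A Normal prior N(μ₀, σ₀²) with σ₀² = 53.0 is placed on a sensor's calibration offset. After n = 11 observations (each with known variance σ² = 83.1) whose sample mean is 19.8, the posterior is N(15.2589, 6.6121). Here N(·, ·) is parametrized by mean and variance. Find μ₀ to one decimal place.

μ₀ = -16.6

The posterior mean is a precision-weighted average: μ_n = (τ₀μ₀ + τ_data·x̄)/(τ₀+τ_data), with τ₀=1/σ₀² and τ_data=n/σ².
Here τ₀ = 1/53.0 = 0.018868 and τ_data = 11/83.1 = 0.132371, so τ_n = 0.151239.
Rearranging for μ₀: μ₀ = (μ_n·τ_n − τ_data·x̄)/τ₀ = (15.2589·0.151239 − 0.132371·19.8) / 0.018868 = -0.313205/0.018868 ≈ -16.6.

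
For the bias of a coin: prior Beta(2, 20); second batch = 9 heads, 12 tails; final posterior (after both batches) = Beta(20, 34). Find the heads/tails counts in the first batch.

Sequential conjugate updates are equivalent to a single update on the pooled data, so total successes = posterior α − prior α and total failures = posterior β − prior β.
Total across both batches: 20−2=18 heads, 34−20=14 tails.
Subtract the second batch: 18−9=9 heads and 14−12=2 tails.

9 heads and 2 tails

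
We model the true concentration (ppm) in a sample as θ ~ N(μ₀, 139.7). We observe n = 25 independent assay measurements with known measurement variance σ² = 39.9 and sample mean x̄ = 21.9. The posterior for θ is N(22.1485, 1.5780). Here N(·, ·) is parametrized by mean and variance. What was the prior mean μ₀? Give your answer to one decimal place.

The posterior mean is a precision-weighted average: μ_n = (τ₀μ₀ + τ_data·x̄)/(τ₀+τ_data), with τ₀=1/σ₀² and τ_data=n/σ².
Here τ₀ = 1/139.7 = 0.007158 and τ_data = 25/39.9 = 0.626566, so τ_n = 0.633724.
Rearranging for μ₀: μ₀ = (μ_n·τ_n − τ_data·x̄)/τ₀ = (22.1485·0.633724 − 0.626566·21.9) / 0.007158 = 0.314241/0.007158 ≈ 43.9.

μ₀ = 43.9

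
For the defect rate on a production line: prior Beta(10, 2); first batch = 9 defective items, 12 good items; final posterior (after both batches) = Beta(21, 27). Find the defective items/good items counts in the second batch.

Because Beta–binomial updating is additive in the counts, the combined data contributed (α_post−α_prior, β_post−β_prior) successes and failures.
Total across both batches: 21−10=11 defective items, 27−2=25 good items.
Subtract the first batch: 11−9=2 defective items and 25−12=13 good items.

2 defective items and 13 good items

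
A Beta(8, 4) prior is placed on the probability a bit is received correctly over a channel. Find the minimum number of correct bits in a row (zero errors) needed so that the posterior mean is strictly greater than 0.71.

After k correct bits and 0 errors the posterior is Beta(8+k, 4), with mean (8+k)/(8+4+k).
Set (8+k)/(12+k) > 0.71 and solve: k > (0.71·12 − 8)/(1 − 0.71) = 1.793.
The smallest integer exceeding 1.793 is 2.

k = 2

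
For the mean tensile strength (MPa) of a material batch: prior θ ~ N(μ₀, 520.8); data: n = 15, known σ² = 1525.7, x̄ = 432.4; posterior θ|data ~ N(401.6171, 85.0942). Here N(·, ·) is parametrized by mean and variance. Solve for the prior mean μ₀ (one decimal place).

μ₀ = 244.0

With known observation variance, the Normal–Normal posterior has precision τ_n = τ₀ + n/σ² and mean μ_n = (τ₀μ₀ + (n/σ²)x̄)/τ_n.
Here τ₀ = 1/520.8 = 0.001920 and τ_data = 15/1525.7 = 0.009832, so τ_n = 0.011752.
Rearranging for μ₀: μ₀ = (μ_n·τ_n − τ_data·x̄)/τ₀ = (401.6171·0.011752 − 0.009832·432.4) / 0.001920 = 0.468447/0.001920 ≈ 244.0.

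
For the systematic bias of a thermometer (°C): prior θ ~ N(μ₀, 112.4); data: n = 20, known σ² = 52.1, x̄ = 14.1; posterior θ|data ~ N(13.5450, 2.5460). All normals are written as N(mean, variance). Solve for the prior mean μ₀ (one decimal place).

With known observation variance, the Normal–Normal posterior has precision τ_n = τ₀ + n/σ² and mean μ_n = (τ₀μ₀ + (n/σ²)x̄)/τ_n.
Here τ₀ = 1/112.4 = 0.008897 and τ_data = 20/52.1 = 0.383877, so τ_n = 0.392774.
Rearranging for μ₀: μ₀ = (μ_n·τ_n − τ_data·x̄)/τ₀ = (13.5450·0.392774 − 0.383877·14.1) / 0.008897 = -0.092542/0.008897 ≈ -10.4.

μ₀ = -10.4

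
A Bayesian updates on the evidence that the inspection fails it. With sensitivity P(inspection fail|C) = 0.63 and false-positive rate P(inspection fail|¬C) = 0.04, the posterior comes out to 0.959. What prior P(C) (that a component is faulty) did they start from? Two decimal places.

In odds form, posterior odds = prior odds × likelihood ratio, so prior odds = posterior odds ÷ LR.
Posterior odds = 0.959/(1−0.959) = 23.3902. LR = 0.63/0.04 = 15.7500.
Prior odds = 23.3902/15.7500 = 1.4851, so P(C) = 1.4851/(1+1.4851) ≈ 0.60.

P(C) = 0.60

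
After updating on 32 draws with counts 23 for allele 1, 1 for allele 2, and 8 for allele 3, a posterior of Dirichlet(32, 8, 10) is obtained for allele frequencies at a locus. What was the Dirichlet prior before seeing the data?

Dirichlet(9, 7, 2)

For a Dirichlet(α) prior with multinomial counts c, the posterior is Dirichlet(α + c) componentwise.
Subtract each count from the matching posterior parameter: 32−23=9, 8−1=7, 10−8=2.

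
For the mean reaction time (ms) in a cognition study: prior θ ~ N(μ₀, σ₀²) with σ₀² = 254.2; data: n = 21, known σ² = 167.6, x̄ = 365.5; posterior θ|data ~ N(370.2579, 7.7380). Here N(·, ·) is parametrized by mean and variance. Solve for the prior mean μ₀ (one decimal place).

μ₀ = 521.8

The posterior mean is a precision-weighted average: μ_n = (τ₀μ₀ + τ_data·x̄)/(τ₀+τ_data), with τ₀=1/σ₀² and τ_data=n/σ².
Here τ₀ = 1/254.2 = 0.003934 and τ_data = 21/167.6 = 0.125298, so τ_n = 0.129232.
Rearranging for μ₀: μ₀ = (μ_n·τ_n − τ_data·x̄)/τ₀ = (370.2579·0.129232 − 0.125298·365.5) / 0.003934 = 2.052750/0.003934 ≈ 521.8.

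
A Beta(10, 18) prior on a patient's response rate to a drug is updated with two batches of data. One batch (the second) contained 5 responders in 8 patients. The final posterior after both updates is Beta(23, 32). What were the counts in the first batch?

Sequential conjugate updates are equivalent to a single update on the pooled data, so total successes = posterior α − prior α and total failures = posterior β − prior β.
Total across both batches: 23−10=13 responders, 32−18=14 non-responders.
Subtract the second batch: 13−5=8 responders and 14−3=11 non-responders.

8 responders and 11 non-responders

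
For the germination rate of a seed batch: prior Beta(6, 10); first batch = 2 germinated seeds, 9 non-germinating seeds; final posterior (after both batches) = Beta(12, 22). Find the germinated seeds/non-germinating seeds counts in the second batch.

4 germinated seeds and 3 non-germinating seeds

Sequential conjugate updates are equivalent to a single update on the pooled data, so total successes = posterior α − prior α and total failures = posterior β − prior β.
Total across both batches: 12−6=6 germinated seeds, 22−10=12 non-germinating seeds.
Subtract the first batch: 6−2=4 germinated seeds and 12−9=3 non-germinating seeds.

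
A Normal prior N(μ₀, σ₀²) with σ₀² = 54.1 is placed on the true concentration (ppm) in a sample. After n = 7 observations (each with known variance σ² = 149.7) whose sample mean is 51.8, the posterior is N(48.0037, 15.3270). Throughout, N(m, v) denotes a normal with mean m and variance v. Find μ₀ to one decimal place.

The posterior mean is a precision-weighted average: μ_n = (τ₀μ₀ + τ_data·x̄)/(τ₀+τ_data), with τ₀=1/σ₀² and τ_data=n/σ².
Here τ₀ = 1/54.1 = 0.018484 and τ_data = 7/149.7 = 0.046760, so τ_n = 0.065244.
Rearranging for μ₀: μ₀ = (μ_n·τ_n − τ_data·x̄)/τ₀ = (48.0037·0.065244 − 0.046760·51.8) / 0.018484 = 0.709785/0.018484 ≈ 38.4.

μ₀ = 38.4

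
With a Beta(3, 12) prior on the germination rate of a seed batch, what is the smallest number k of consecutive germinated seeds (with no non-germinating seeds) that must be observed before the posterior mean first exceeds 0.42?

k = 6

After k germinated seeds and 0 non-germinating seeds the posterior is Beta(3+k, 12), with mean (3+k)/(3+12+k).
Set (3+k)/(15+k) > 0.42 and solve: k > (0.42·15 − 3)/(1 − 0.42) = 5.690.
The smallest integer exceeding 5.690 is 6, and checking k=6: (9)/(21) = 0.4286 > 0.42.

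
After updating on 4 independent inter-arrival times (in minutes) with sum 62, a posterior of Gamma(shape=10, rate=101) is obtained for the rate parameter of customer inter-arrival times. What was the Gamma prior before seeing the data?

Gamma(shape=6, rate=39)

For an exponential likelihood with a Gamma(α, β) prior on the rate, n observations with total T give posterior Gamma(α+n, β+T).
So α = 10 − 4 = 6 and β = 101 − 62 = 39.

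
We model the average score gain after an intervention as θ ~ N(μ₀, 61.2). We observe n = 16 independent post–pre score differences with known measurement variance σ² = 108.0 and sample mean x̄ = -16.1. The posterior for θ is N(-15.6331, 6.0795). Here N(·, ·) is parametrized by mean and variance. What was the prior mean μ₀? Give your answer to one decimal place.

With known observation variance, the Normal–Normal posterior has precision τ_n = τ₀ + n/σ² and mean μ_n = (τ₀μ₀ + (n/σ²)x̄)/τ_n.
Here τ₀ = 1/61.2 = 0.016340 and τ_data = 16/108.0 = 0.148148, so τ_n = 0.164488.
Rearranging for μ₀: μ₀ = (μ_n·τ_n − τ_data·x̄)/τ₀ = (-15.6331·0.164488 − 0.148148·-16.1) / 0.016340 = -0.186275/0.016340 ≈ -11.4.

μ₀ = -11.4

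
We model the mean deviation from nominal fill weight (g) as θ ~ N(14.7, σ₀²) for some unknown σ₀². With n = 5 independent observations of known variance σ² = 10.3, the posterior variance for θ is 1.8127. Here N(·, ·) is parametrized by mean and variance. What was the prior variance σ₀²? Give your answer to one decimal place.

For the Normal–Normal model with known σ², precisions add: τ_n = τ₀ + n/σ².
So 1/σ₀² = 1/1.8127 − 5/10.3 = 0.551663 − 0.485437 = 0.066226.
Hence σ₀² = 1/0.066226 ≈ 15.1.

σ₀² = 15.1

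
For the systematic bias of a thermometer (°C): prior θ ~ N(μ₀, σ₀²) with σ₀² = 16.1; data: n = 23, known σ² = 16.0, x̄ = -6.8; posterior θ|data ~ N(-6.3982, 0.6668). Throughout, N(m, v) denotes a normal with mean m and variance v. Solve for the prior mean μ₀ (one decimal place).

With known observation variance, the Normal–Normal posterior has precision τ_n = τ₀ + n/σ² and mean μ_n = (τ₀μ₀ + (n/σ²)x̄)/τ_n.
Here τ₀ = 1/16.1 = 0.062112 and τ_data = 23/16.0 = 1.437500, so τ_n = 1.499612.
Rearranging for μ₀: μ₀ = (μ_n·τ_n − τ_data·x̄)/τ₀ = (-6.3982·1.499612 − 1.437500·-6.8) / 0.062112 = 0.180183/0.062112 ≈ 2.9.

μ₀ = 2.9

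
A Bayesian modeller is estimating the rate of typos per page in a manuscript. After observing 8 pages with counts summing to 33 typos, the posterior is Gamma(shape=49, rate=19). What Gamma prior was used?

Gamma(shape=16, rate=11)

A Gamma(α, β) prior (rate parametrization) on a Poisson rate with n observations summing to S gives posterior Gamma(α+S, β+n).
So α = 49 − 33 = 16 and β = 19 − 8 = 11.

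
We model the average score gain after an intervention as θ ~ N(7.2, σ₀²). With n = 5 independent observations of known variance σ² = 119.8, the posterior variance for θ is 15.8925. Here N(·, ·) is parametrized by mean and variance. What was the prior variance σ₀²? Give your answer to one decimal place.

Posterior precision equals prior precision plus data precision: 1/σ_n² = 1/σ₀² + n/σ².
So 1/σ₀² = 1/15.8925 − 5/119.8 = 0.062923 − 0.041736 = 0.021187.
Hence σ₀² = 1/0.021187 ≈ 47.2.

σ₀² = 47.2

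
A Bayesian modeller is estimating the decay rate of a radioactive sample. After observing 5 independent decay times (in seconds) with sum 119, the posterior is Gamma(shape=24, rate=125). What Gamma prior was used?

Gamma(shape=19, rate=6)

Gamma–exponential conjugacy: posterior shape = α + n, posterior rate = β + Σtᵢ.
So α = 24 − 5 = 19 and β = 125 − 119 = 6.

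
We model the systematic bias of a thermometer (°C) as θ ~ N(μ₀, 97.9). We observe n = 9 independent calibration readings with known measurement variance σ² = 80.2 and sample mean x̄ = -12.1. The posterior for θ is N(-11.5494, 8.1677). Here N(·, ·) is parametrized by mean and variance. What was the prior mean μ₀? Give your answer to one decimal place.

The posterior mean is a precision-weighted average: μ_n = (τ₀μ₀ + τ_data·x̄)/(τ₀+τ_data), with τ₀=1/σ₀² and τ_data=n/σ².
Here τ₀ = 1/97.9 = 0.010215 and τ_data = 9/80.2 = 0.112219, so τ_n = 0.122434.
Rearranging for μ₀: μ₀ = (μ_n·τ_n − τ_data·x̄)/τ₀ = (-11.5494·0.122434 − 0.112219·-12.1) / 0.010215 = -0.056189/0.010215 ≈ -5.5.

μ₀ = -5.5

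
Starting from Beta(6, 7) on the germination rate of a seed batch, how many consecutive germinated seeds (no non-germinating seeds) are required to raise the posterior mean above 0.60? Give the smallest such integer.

After k germinated seeds and 0 non-germinating seeds the posterior is Beta(6+k, 7), with mean (6+k)/(6+7+k).
Set (6+k)/(13+k) > 0.60 and solve: k > (0.60·13 − 6)/(1 − 0.60) = 4.500.
The smallest integer exceeding 4.500 is 5, and checking k=5: (11)/(18) = 0.6111 > 0.60.

k = 5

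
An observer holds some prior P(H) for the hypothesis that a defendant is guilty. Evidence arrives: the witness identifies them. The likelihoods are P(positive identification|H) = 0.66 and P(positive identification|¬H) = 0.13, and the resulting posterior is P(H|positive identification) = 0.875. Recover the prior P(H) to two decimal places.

P(H) = 0.58

Bayes' rule in odds form gives O(H|E) = O(H)·[P(E|H)/P(E|¬H)], hence O(H) = O(H|E)/LR.
Posterior odds = 0.875/(1−0.875) = 7.0000. LR = 0.66/0.13 = 5.0769.
Prior odds = 7.0000/5.0769 = 1.3788, so P(H) = 1.3788/(1+1.3788) ≈ 0.58.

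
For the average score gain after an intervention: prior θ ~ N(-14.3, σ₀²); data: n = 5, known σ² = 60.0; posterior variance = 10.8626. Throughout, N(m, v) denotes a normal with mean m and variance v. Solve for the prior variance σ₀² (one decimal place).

For the Normal–Normal model with known σ², precisions add: τ_n = τ₀ + n/σ².
So 1/σ₀² = 1/10.8626 − 5/60.0 = 0.092059 − 0.083333 = 0.008726.
Hence σ₀² = 1/0.008726 ≈ 114.6.

σ₀² = 114.6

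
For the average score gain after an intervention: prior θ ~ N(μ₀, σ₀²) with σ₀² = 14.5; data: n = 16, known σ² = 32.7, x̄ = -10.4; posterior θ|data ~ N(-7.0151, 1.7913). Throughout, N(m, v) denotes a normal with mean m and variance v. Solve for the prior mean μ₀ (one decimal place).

With known observation variance, the Normal–Normal posterior has precision τ_n = τ₀ + n/σ² and mean μ_n = (τ₀μ₀ + (n/σ²)x̄)/τ_n.
Here τ₀ = 1/14.5 = 0.068966 and τ_data = 16/32.7 = 0.489297, so τ_n = 0.558263.
Rearranging for μ₀: μ₀ = (μ_n·τ_n − τ_data·x̄)/τ₀ = (-7.0151·0.558263 − 0.489297·-10.4) / 0.068966 = 1.172418/0.068966 ≈ 17.0.

μ₀ = 17.0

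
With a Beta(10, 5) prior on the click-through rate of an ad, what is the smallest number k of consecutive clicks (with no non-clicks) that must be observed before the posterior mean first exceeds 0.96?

k = 111

After k clicks and 0 non-clicks the posterior is Beta(10+k, 5), with mean (10+k)/(10+5+k).
Set (10+k)/(15+k) > 0.96 and solve: k > (0.96·15 − 10)/(1 − 0.96) = 110.000.
The smallest integer exceeding 110.000 is 111.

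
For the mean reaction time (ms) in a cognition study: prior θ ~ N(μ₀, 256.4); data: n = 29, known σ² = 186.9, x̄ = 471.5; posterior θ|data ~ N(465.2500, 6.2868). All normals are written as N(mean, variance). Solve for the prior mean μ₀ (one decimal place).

With known observation variance, the Normal–Normal posterior has precision τ_n = τ₀ + n/σ² and mean μ_n = (τ₀μ₀ + (n/σ²)x̄)/τ_n.
Here τ₀ = 1/256.4 = 0.003900 and τ_data = 29/186.9 = 0.155163, so τ_n = 0.159063.
Rearranging for μ₀: μ₀ = (μ_n·τ_n − τ_data·x̄)/τ₀ = (465.2500·0.159063 − 0.155163·471.5) / 0.003900 = 0.844706/0.003900 ≈ 216.6.

μ₀ = 216.6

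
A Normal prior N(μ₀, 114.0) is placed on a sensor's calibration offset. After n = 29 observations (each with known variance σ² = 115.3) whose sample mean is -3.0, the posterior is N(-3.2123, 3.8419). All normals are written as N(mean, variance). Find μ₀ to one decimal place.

With known observation variance, the Normal–Normal posterior has precision τ_n = τ₀ + n/σ² and mean μ_n = (τ₀μ₀ + (n/σ²)x̄)/τ_n.
Here τ₀ = 1/114.0 = 0.008772 and τ_data = 29/115.3 = 0.251518, so τ_n = 0.260290.
Rearranging for μ₀: μ₀ = (μ_n·τ_n − τ_data·x̄)/τ₀ = (-3.2123·0.260290 − 0.251518·-3.0) / 0.008772 = -0.081576/0.008772 ≈ -9.3.

μ₀ = -9.3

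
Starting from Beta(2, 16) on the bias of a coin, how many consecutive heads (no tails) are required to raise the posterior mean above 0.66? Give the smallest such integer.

After k heads and 0 tails the posterior is Beta(2+k, 16), with mean (2+k)/(2+16+k).
Set (2+k)/(18+k) > 0.66 and solve: k > (0.66·18 − 2)/(1 − 0.66) = 29.059.
The smallest integer exceeding 29.059 is 30, and checking k=30: (32)/(48) = 0.6667 > 0.66.

k = 30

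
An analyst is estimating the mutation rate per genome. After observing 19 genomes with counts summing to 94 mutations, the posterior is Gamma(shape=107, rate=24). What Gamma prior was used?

A Gamma(α, β) prior (rate parametrization) on a Poisson rate with n observations summing to S gives posterior Gamma(α+S, β+n).
So α = 107 − 94 = 13 and β = 24 − 19 = 5.

Gamma(shape=13, rate=5)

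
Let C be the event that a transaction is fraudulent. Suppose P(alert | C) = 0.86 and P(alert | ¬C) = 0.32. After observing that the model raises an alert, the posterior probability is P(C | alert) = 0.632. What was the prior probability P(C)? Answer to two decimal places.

P(C) = 0.39

Bayes' rule in odds form gives O(C|E) = O(C)·[P(E|C)/P(E|¬C)], hence O(C) = O(C|E)/LR.
Posterior odds = 0.632/(1−0.632) = 1.7174. LR = 0.86/0.32 = 2.6875.
Prior odds = 1.7174/2.6875 = 0.6390, so P(C) = 0.6390/(1+0.6390) ≈ 0.39.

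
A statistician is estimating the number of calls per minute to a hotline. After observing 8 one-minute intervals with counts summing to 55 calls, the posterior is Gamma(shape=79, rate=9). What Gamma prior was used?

Gamma(shape=24, rate=1)

A Gamma(α, β) prior (rate parametrization) on a Poisson rate with n observations summing to S gives posterior Gamma(α+S, β+n).
So α = 79 − 55 = 24 and β = 9 − 8 = 1.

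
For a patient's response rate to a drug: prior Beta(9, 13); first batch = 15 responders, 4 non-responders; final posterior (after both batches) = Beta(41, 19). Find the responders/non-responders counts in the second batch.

17 responders and 2 non-responders

Because Beta–binomial updating is additive in the counts, the combined data contributed (α_post−α_prior, β_post−β_prior) successes and failures.
Total across both batches: 41−9=32 responders, 19−13=6 non-responders.
Subtract the first batch: 32−15=17 responders and 6−4=2 non-responders.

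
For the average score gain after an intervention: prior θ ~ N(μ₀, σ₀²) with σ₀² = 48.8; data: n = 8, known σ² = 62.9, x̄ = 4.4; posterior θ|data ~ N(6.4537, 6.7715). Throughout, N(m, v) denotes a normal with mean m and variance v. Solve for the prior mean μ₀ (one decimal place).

The posterior mean is a precision-weighted average: μ_n = (τ₀μ₀ + τ_data·x̄)/(τ₀+τ_data), with τ₀=1/σ₀² and τ_data=n/σ².
Here τ₀ = 1/48.8 = 0.020492 and τ_data = 8/62.9 = 0.127186, so τ_n = 0.147678.
Rearranging for μ₀: μ₀ = (μ_n·τ_n − τ_data·x̄)/τ₀ = (6.4537·0.147678 − 0.127186·4.4) / 0.020492 = 0.393451/0.020492 ≈ 19.2.

μ₀ = 19.2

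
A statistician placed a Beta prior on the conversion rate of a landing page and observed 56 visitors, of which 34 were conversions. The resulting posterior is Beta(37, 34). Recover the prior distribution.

Beta(3, 12)

A Beta(a, b) prior with s successes and f failures in binomial data gives a Beta(a+s, b+f) posterior.
So a = 37 − 34 = 3 and b = 34 − 22 = 12.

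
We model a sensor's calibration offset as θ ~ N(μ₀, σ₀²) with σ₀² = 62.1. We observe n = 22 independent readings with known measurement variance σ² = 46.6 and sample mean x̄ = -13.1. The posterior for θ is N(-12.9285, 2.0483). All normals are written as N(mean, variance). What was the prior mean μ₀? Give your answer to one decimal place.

With known observation variance, the Normal–Normal posterior has precision τ_n = τ₀ + n/σ² and mean μ_n = (τ₀μ₀ + (n/σ²)x̄)/τ_n.
Here τ₀ = 1/62.1 = 0.016103 and τ_data = 22/46.6 = 0.472103, so τ_n = 0.488206.
Rearranging for μ₀: μ₀ = (μ_n·τ_n − τ_data·x̄)/τ₀ = (-12.9285·0.488206 − 0.472103·-13.1) / 0.016103 = -0.127222/0.016103 ≈ -7.9.

μ₀ = -7.9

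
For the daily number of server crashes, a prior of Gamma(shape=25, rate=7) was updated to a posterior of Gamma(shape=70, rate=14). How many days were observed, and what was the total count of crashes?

n = 7 days with total 45 crashes

A Gamma(α, β) prior (rate parametrization) on a Poisson rate with n observations summing to S gives posterior Gamma(α+S, β+n).
Matching: Σxᵢ = 70 − 25 = 45 and n = 14 − 7 = 7.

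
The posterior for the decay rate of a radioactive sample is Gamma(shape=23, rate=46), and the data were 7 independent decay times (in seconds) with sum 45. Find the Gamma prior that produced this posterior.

Gamma(shape=16, rate=1)

Gamma–exponential conjugacy: posterior shape = α + n, posterior rate = β + Σtᵢ.
So α = 23 − 7 = 16 and β = 46 − 45 = 1.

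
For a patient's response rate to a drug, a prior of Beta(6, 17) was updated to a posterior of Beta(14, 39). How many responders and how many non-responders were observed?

8 responders and 22 non-responders

Under Beta–binomial conjugacy the posterior parameters are (α+s, β+f).
Match parameters: s=14−6=8, f=39−17=22.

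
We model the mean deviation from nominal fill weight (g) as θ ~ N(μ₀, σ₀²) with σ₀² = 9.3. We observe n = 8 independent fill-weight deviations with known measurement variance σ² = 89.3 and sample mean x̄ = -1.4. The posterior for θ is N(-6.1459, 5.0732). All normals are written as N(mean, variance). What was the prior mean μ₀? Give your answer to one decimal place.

μ₀ = -10.1

The posterior mean is a precision-weighted average: μ_n = (τ₀μ₀ + τ_data·x̄)/(τ₀+τ_data), with τ₀=1/σ₀² and τ_data=n/σ².
Here τ₀ = 1/9.3 = 0.107527 and τ_data = 8/89.3 = 0.089586, so τ_n = 0.197113.
Rearranging for μ₀: μ₀ = (μ_n·τ_n − τ_data·x̄)/τ₀ = (-6.1459·0.197113 − 0.089586·-1.4) / 0.107527 = -1.086016/0.107527 ≈ -10.1.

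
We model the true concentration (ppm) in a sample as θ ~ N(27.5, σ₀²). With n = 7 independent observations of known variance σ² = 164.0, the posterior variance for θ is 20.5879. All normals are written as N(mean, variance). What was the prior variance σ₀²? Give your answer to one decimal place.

For the Normal–Normal model with known σ², precisions add: τ_n = τ₀ + n/σ².
So 1/σ₀² = 1/20.5879 − 7/164.0 = 0.048572 − 0.042683 = 0.005889.
Hence σ₀² = 1/0.005889 ≈ 169.8.

σ₀² = 169.8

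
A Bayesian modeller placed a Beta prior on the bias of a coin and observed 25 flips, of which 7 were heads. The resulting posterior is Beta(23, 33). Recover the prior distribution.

Beta is conjugate to the binomial likelihood: posterior = Beta(a+s, b+f).
Subtract the data counts: 23−7=16, 33−18=15.

Beta(16, 15)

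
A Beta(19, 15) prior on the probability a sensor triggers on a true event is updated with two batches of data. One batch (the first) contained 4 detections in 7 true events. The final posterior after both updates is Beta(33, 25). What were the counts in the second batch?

Sequential conjugate updates are equivalent to a single update on the pooled data, so total successes = posterior α − prior α and total failures = posterior β − prior β.
Total across both batches: 33−19=14 detections, 25−15=10 misses.
Subtract the first batch: 14−4=10 detections and 10−3=7 misses.

10 detections and 7 misses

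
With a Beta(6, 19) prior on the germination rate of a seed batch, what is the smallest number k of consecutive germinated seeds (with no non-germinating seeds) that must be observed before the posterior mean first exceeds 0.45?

k = 10

After k germinated seeds and 0 non-germinating seeds the posterior is Beta(6+k, 19), with mean (6+k)/(6+19+k).
Set (6+k)/(25+k) > 0.45 and solve: k > (0.45·25 − 6)/(1 − 0.45) = 9.545.
The smallest integer exceeding 9.545 is 10.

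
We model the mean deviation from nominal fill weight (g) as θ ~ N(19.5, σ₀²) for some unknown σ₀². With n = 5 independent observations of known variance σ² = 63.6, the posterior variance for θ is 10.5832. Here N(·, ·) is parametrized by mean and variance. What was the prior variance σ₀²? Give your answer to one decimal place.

For the Normal–Normal model with known σ², precisions add: τ_n = τ₀ + n/σ².
So 1/σ₀² = 1/10.5832 − 5/63.6 = 0.094489 − 0.078616 = 0.015873.
Hence σ₀² = 1/0.015873 ≈ 63.0.

σ₀² = 63.0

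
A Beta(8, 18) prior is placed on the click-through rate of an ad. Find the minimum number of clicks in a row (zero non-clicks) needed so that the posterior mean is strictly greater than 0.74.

k = 44

After k clicks and 0 non-clicks the posterior is Beta(8+k, 18), with mean (8+k)/(8+18+k).
Set (8+k)/(26+k) > 0.74 and solve: k > (0.74·26 − 8)/(1 − 0.74) = 43.231.
The smallest integer exceeding 43.231 is 44.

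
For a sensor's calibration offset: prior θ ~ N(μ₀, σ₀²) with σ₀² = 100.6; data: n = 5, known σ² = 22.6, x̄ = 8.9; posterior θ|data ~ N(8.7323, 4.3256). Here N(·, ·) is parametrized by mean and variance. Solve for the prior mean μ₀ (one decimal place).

μ₀ = 5.0

The posterior mean is a precision-weighted average: μ_n = (τ₀μ₀ + τ_data·x̄)/(τ₀+τ_data), with τ₀=1/σ₀² and τ_data=n/σ².
Here τ₀ = 1/100.6 = 0.009940 and τ_data = 5/22.6 = 0.221239, so τ_n = 0.231179.
Rearranging for μ₀: μ₀ = (μ_n·τ_n − τ_data·x̄)/τ₀ = (8.7323·0.231179 − 0.221239·8.9) / 0.009940 = 0.049697/0.009940 ≈ 5.0.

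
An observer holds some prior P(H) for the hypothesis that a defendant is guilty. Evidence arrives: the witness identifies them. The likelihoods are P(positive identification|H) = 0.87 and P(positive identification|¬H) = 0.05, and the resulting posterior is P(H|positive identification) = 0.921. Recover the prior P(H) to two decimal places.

Bayes' rule in odds form gives O(H|E) = O(H)·[P(E|H)/P(E|¬H)], hence O(H) = O(H|E)/LR.
Posterior odds = 0.921/(1−0.921) = 11.6582. LR = 0.87/0.05 = 17.4000.
Prior odds = 11.6582/17.4000 = 0.6700, so P(H) = 0.6700/(1+0.6700) ≈ 0.40.

P(H) = 0.40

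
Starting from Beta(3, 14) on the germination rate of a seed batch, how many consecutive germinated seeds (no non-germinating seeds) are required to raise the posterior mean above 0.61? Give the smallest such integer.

After k germinated seeds and 0 non-germinating seeds the posterior is Beta(3+k, 14), with mean (3+k)/(3+14+k).
Set (3+k)/(17+k) > 0.61 and solve: k > (0.61·17 − 3)/(1 − 0.61) = 18.897.
The smallest integer exceeding 18.897 is 19, and checking k=19: (22)/(36) = 0.6111 > 0.61.

k = 19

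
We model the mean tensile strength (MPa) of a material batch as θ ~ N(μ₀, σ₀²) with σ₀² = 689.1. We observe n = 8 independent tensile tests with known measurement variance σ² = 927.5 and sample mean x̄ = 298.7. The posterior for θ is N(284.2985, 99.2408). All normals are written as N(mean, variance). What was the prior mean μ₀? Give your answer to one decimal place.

μ₀ = 198.7

The posterior mean is a precision-weighted average: μ_n = (τ₀μ₀ + τ_data·x̄)/(τ₀+τ_data), with τ₀=1/σ₀² and τ_data=n/σ².
Here τ₀ = 1/689.1 = 0.001451 and τ_data = 8/927.5 = 0.008625, so τ_n = 0.010076.
Rearranging for μ₀: μ₀ = (μ_n·τ_n − τ_data·x̄)/τ₀ = (284.2985·0.010076 − 0.008625·298.7) / 0.001451 = 0.288304/0.001451 ≈ 198.7.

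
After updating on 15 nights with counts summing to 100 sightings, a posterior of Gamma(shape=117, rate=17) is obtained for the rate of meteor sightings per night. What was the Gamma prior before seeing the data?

Gamma(shape=17, rate=2)

Gamma–Poisson conjugacy: posterior shape = α + Σxᵢ, posterior rate = β + n.
So α = 117 − 100 = 17 and β = 17 − 15 = 2.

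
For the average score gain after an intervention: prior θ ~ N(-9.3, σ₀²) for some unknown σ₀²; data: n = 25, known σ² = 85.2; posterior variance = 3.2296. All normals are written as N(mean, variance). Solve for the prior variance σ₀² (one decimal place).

σ₀² = 61.7

Posterior precision equals prior precision plus data precision: 1/σ_n² = 1/σ₀² + n/σ².
So 1/σ₀² = 1/3.2296 − 25/85.2 = 0.309636 − 0.293427 = 0.016209.
Hence σ₀² = 1/0.016209 ≈ 61.7.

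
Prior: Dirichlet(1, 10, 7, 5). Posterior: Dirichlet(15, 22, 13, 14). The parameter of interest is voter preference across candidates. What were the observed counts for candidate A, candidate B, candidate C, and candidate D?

counts (14, 12, 6, 9)

For a Dirichlet(α) prior with multinomial counts c, the posterior is Dirichlet(α + c) componentwise.
Counts are posterior − prior componentwise: 15−1=14, 22−10=12, 13−7=6, 14−5=9.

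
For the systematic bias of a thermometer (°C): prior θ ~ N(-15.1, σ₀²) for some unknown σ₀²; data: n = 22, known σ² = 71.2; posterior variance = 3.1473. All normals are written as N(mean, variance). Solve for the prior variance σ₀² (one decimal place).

Posterior precision equals prior precision plus data precision: 1/σ_n² = 1/σ₀² + n/σ².
So 1/σ₀² = 1/3.1473 − 22/71.2 = 0.317733 − 0.308989 = 0.008744.
Hence σ₀² = 1/0.008744 ≈ 114.4.

σ₀² = 114.4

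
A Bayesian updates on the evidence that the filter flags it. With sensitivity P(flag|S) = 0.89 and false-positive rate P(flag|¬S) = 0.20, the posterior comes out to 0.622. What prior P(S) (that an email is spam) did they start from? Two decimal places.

In odds form, posterior odds = prior odds × likelihood ratio, so prior odds = posterior odds ÷ LR.
Posterior odds = 0.622/(1−0.622) = 1.6455. LR = 0.89/0.20 = 4.4500.
Prior odds = 1.6455/4.4500 = 0.3698, so P(S) = 0.3698/(1+0.3698) ≈ 0.27.

P(S) = 0.27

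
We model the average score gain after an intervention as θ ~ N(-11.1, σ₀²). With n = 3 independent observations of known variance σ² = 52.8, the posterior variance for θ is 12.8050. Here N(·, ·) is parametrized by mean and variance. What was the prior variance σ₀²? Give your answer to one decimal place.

For the Normal–Normal model with known σ², precisions add: τ_n = τ₀ + n/σ².
So 1/σ₀² = 1/12.8050 − 3/52.8 = 0.078094 − 0.056818 = 0.021276.
Hence σ₀² = 1/0.021276 ≈ 47.0.

σ₀² = 47.0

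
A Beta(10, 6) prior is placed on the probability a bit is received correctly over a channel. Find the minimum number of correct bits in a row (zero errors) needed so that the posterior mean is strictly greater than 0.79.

After k correct bits and 0 errors the posterior is Beta(10+k, 6), with mean (10+k)/(10+6+k).
Set (10+k)/(16+k) > 0.79 and solve: k > (0.79·16 − 10)/(1 − 0.79) = 12.571.
The smallest integer exceeding 12.571 is 13.

k = 13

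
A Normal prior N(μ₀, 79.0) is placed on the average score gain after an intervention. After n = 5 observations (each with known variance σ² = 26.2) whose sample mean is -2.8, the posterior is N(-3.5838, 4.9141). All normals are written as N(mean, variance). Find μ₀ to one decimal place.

With known observation variance, the Normal–Normal posterior has precision τ_n = τ₀ + n/σ² and mean μ_n = (τ₀μ₀ + (n/σ²)x̄)/τ_n.
Here τ₀ = 1/79.0 = 0.012658 and τ_data = 5/26.2 = 0.190840, so τ_n = 0.203498.
Rearranging for μ₀: μ₀ = (μ_n·τ_n − τ_data·x̄)/τ₀ = (-3.5838·0.203498 − 0.190840·-2.8) / 0.012658 = -0.194944/0.012658 ≈ -15.4.

μ₀ = -15.4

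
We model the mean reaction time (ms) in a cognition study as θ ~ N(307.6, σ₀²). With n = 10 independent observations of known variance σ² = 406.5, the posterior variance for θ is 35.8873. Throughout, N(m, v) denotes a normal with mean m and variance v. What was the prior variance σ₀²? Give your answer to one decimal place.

For the Normal–Normal model with known σ², precisions add: τ_n = τ₀ + n/σ².
So 1/σ₀² = 1/35.8873 − 10/406.5 = 0.027865 − 0.024600 = 0.003265.
Hence σ₀² = 1/0.003265 ≈ 306.3.

σ₀² = 306.3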